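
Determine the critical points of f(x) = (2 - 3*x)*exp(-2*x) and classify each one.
f'(x) = (6*x - 7)*exp(-2*x)

Solve f'(x) = 0:
  f'(x) = (6*x - 7)·exp(-2*x) and exp(-2*x) > 0 for every x, so f'(x) = 0 ⇔ 6*x - 7 = 0.
  6*x - 7 = 0.
  ⇒ x = 7/6

f''(x) = 4*(5 - 3*x)*exp(-2*x)
Second-derivative test at each critical point:
  f''(7/6) = 0.5818 > 0 → local minimum

Critical points: x = 7/6 (local minimum)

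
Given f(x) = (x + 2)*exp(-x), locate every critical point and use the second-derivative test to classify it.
f'(x) = (-x - 1)*exp(-x)

Solve f'(x) = 0:
  f'(x) = (-x - 1)·exp(-x) and exp(-x) > 0 for every x, so f'(x) = 0 ⇔ -x - 1 = 0.
  -x - 1 = 0.
  ⇒ x = -1

f''(x) = x*exp(-x)
Second-derivative test at each critical point:
  f''(-1) = -2.7183 < 0 → local maximum

Critical points: x = -1 (local maximum)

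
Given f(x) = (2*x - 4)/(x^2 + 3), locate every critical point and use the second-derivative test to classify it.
f'(x) = 2*(x^2 - 2*x*(x - 2) + 3)/(x^2 + 3)^2

Solve f'(x) = 0:
  f'(x) = -2*(x^2 - 4*x - 3)/(x^2 + 3)^2; the denominator is positive wherever f is defined, so f'(x) = 0 ⇔ -2*x^2 + 8*x + 6 = 0.
  Factor: -2*x^2 + 8*x + 6 = -2*(x^2 - 4*x - 3); x^2 - 4*x - 3 = 0 has no rational roots; quadratic formula: x = (4 ± √28)/2.
  ⇒ x = 2 - sqrt(7) ≈ -0.6458, 2 + sqrt(7) ≈ 4.6458

f''(x) = 4*(4*x^2*(x - 2) + (2 - 3*x)*(x^2 + 3))/(x^2 + 3)^3
Second-derivative test at each critical point:
  f''(-0.6458) = 0.9064 > 0 → local minimum
  f''(4.6458) = -0.0175 < 0 → local maximum

Critical points: x = 2 - sqrt(7) ≈ -0.6458 (local minimum); x = 2 + sqrt(7) ≈ 4.6458 (local maximum)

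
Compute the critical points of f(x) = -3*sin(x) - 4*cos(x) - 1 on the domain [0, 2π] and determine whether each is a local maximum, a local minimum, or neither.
f'(x) = 4*sin(x) - 3*cos(x)

Solve f'(x) = 0 on [0, 2π]:
  f'(x) = 0 ⇔ -3*cos(x) = -4*sin(x) ⇔ tan(x) = 3/4, i.e. x = arctan(3/4) + nπ; keep the solutions lying in [0, 2π].
  ⇒ x = atan(3/4) ≈ 0.6435, atan(3/4) + pi ≈ 3.7851

f''(x) = 3*sin(x) + 4*cos(x)
Second-derivative test at each critical point:
  f''(0.6435) = 5 > 0 → local minimum
  f''(3.7851) = -5 < 0 → local maximum

Critical points: x = atan(3/4) ≈ 0.6435 (local minimum); x = atan(3/4) + pi ≈ 3.7851 (local maximum)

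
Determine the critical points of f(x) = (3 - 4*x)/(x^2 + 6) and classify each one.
f'(x) = 2*(2*x^2 - 3*x - 12)/(x^4 + 12*x^2 + 36)

Solve f'(x) = 0:
  f'(x) = 2*(2*x^2 - 3*x - 12)/(x^2 + 6)^2; the denominator is positive wherever f is defined, so f'(x) = 0 ⇔ 4*x^2 - 6*x - 24 = 0.
  Factor: 4*x^2 - 6*x - 24 = 2*(2*x^2 - 3*x - 12); 2*x^2 - 3*x - 12 = 0 has no rational roots; quadratic formula: x = (3 ± √105)/4.
  ⇒ x = 3/4 - sqrt(105)/4 ≈ -1.8117, 3/4 + sqrt(105)/4 ≈ 3.3117

f''(x) = 2*(4*x^2*(3 - 4*x) + 3*(4*x - 1)*(x^2 + 6))/(x^2 + 6)^3
Second-derivative test at each critical point:
  f''(-1.8117) = -0.2379 < 0 → local maximum
  f''(3.3117) = 0.0712 > 0 → local minimum

Critical points: x = 3/4 - sqrt(105)/4 ≈ -1.8117 (local maximum); x = 3/4 + sqrt(105)/4 ≈ 3.3117 (local minimum)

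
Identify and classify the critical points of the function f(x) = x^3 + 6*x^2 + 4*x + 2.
f'(x) = 3*x^2 + 12*x + 4

Solve f'(x) = 0:
  3*x^2 + 12*x + 4 = 0 has no rational roots; quadratic formula: x = (-12 ± √96)/6.
  ⇒ x = -2 - 2*sqrt(6)/3 ≈ -3.6330, -2 + 2*sqrt(6)/3 ≈ -0.3670

f''(x) = 6*x + 12
Second-derivative test at each critical point:
  f''(-3.6330) = -9.7980 < 0 → local maximum
  f''(-0.3670) = 9.7980 > 0 → local minimum

Critical points: x = -2 - 2*sqrt(6)/3 ≈ -3.6330 (local maximum); x = -2 + 2*sqrt(6)/3 ≈ -0.3670 (local minimum)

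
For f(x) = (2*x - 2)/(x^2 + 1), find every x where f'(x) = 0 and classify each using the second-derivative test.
f'(x) = 2*(x^2 - 2*x*(x - 1) + 1)/(x^2 + 1)^2

Solve f'(x) = 0:
  f'(x) = -2*(x^2 - 2*x - 1)/(x^2 + 1)^2; the denominator is positive wherever f is defined, so f'(x) = 0 ⇔ -2*x^2 + 4*x + 2 = 0.
  Factor: -2*x^2 + 4*x + 2 = -2*(x^2 - 2*x - 1); x^2 - 2*x - 1 = 0 has no rational roots; quadratic formula: x = (2 ± √8)/2.
  ⇒ x = 1 - sqrt(2) ≈ -0.4142, 1 + sqrt(2) ≈ 2.4142

f''(x) = 4*(4*x^2*(x - 1) + (1 - 3*x)*(x^2 + 1))/(x^2 + 1)^3
Second-derivative test at each critical point:
  f''(-0.4142) = 4.1213 > 0 → local minimum
  f''(2.4142) = -0.1213 < 0 → local maximum

Critical points: x = 1 - sqrt(2) ≈ -0.4142 (local minimum); x = 1 + sqrt(2) ≈ 2.4142 (local maximum)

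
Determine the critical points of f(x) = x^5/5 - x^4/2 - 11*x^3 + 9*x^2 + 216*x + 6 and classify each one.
f'(x) = x^4 - 2*x^3 - 33*x^2 + 18*x + 216

Solve f'(x) = 0:
  Factor: x^4 - 2*x^3 - 33*x^2 + 18*x + 216 = (x - 6)*(x - 3)*(x + 3)*(x + 4) = 0.
  ⇒ x = -4, -3, 3, 6

f''(x) = 4*x^3 - 6*x^2 - 66*x + 18
Second-derivative test at each critical point:
  f''(-4) = -70 < 0 → local maximum
  f''(-3) = 54 > 0 → local minimum
  f''(3) = -126 < 0 → local maximum
  f''(6) = 270 > 0 → local minimum

Critical points: x = -4 (local maximum); x = -3 (local minimum); x = 3 (local maximum); x = 6 (local minimum)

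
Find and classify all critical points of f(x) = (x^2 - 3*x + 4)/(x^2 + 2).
f'(x) = (3*x^2 - 4*x - 6)/(x^4 + 4*x^2 + 4)

Solve f'(x) = 0:
  f'(x) = (3*x^2 - 4*x - 6)/(x^2 + 2)^2; the denominator is positive wherever f is defined, so f'(x) = 0 ⇔ 3*x^2 - 4*x - 6 = 0.
  3*x^2 - 4*x - 6 = 0 has no rational roots; quadratic formula: x = (4 ± √88)/6.
  ⇒ x = 2/3 - sqrt(22)/3 ≈ -0.8968, 2/3 + sqrt(22)/3 ≈ 2.2301

f''(x) = 2*(-3*x^3 + 6*x^2 + 18*x - 4)/(x^6 + 6*x^4 + 12*x^2 + 8)
Second-derivative test at each critical point:
  f''(-0.8968) = -1.1929 < 0 → local maximum
  f''(2.2301) = 0.1929 > 0 → local minimum

Critical points: x = 2/3 - sqrt(22)/3 ≈ -0.8968 (local maximum); x = 2/3 + sqrt(22)/3 ≈ 2.2301 (local minimum)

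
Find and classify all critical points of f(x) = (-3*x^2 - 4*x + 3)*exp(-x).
f'(x) = (3*x^2 - 2*x - 7)*exp(-x)

Solve f'(x) = 0:
  f'(x) = (3*x^2 - 2*x - 7)·exp(-x) and exp(-x) > 0 for every x, so f'(x) = 0 ⇔ 3*x^2 - 2*x - 7 = 0.
  3*x^2 - 2*x - 7 = 0 has no rational roots; quadratic formula: x = (2 ± √88)/6.
  ⇒ x = 1/3 - sqrt(22)/3 ≈ -1.2301, 1/3 + sqrt(22)/3 ≈ 1.8968

f''(x) = (-3*x^2 + 8*x + 5)*exp(-x)
Second-derivative test at each critical point:
  f''(-1.2301) = -32.0984 < 0 → local maximum
  f''(1.8968) = 1.4076 > 0 → local minimum

Critical points: x = 1/3 - sqrt(22)/3 ≈ -1.2301 (local maximum); x = 1/3 + sqrt(22)/3 ≈ 1.8968 (local minimum)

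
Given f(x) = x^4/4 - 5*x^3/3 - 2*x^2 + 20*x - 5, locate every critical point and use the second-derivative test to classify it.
f'(x) = x^3 - 5*x^2 - 4*x + 20

Solve f'(x) = 0:
  Factor: x^3 - 5*x^2 - 4*x + 20 = (x - 5)*(x - 2)*(x + 2) = 0.
  ⇒ x = -2, 2, 5

f''(x) = 3*x^2 - 10*x - 4
Second-derivative test at each critical point:
  f''(-2) = 28 > 0 → local minimum
  f''(2) = -12 < 0 → local maximum
  f''(5) = 21 > 0 → local minimum

Critical points: x = -2 (local minimum); x = 2 (local maximum); x = 5 (local minimum)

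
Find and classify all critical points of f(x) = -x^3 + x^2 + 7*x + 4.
f'(x) = -3*x^2 + 2*x + 7

Solve f'(x) = 0:
  3*x^2 - 2*x - 7 = 0 has no rational roots; quadratic formula: x = (2 ± √88)/6.
  ⇒ x = 1/3 - sqrt(22)/3 ≈ -1.2301, 1/3 + sqrt(22)/3 ≈ 1.8968

f''(x) = 2 - 6*x
Second-derivative test at each critical point:
  f''(-1.2301) = 9.3808 > 0 → local minimum
  f''(1.8968) = -9.3808 < 0 → local maximum

Critical points: x = 1/3 - sqrt(22)/3 ≈ -1.2301 (local minimum); x = 1/3 + sqrt(22)/3 ≈ 1.8968 (local maximum)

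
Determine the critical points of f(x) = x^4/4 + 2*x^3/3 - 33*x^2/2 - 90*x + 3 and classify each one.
f'(x) = x^3 + 2*x^2 - 33*x - 90

Solve f'(x) = 0:
  Factor: x^3 + 2*x^2 - 33*x - 90 = (x - 6)*(x + 3)*(x + 5) = 0.
  ⇒ x = -5, -3, 6

f''(x) = 3*x^2 + 4*x - 33
Second-derivative test at each critical point:
  f''(-5) = 22 > 0 → local minimum
  f''(-3) = -18 < 0 → local maximum
  f''(6) = 99 > 0 → local minimum

Critical points: x = -5 (local minimum); x = -3 (local maximum); x = 6 (local minimum)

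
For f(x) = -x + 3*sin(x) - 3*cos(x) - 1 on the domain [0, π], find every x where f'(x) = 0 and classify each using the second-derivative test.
f'(x) = 3*sqrt(2)*sin(x + pi/4) - 1

Solve f'(x) = 0 on [0, π]:
  f'(x) = 0 ⇔ 3*sin(x) + 3*cos(x) = 1. Write the left side as R·cos(x + φ) with R = √(3² + (-3)²) = 3*sqrt(2), cos φ = sqrt(2)/2, sin φ = -sqrt(2)/2; then cos(x + φ) = sqrt(2)/6. Solve for x and keep the solutions lying in [0, π].
  ⇒ x = atan((1 + sqrt(17))/(1 - sqrt(17))) + pi ≈ 2.1183

f''(x) = 3*sqrt(2)*cos(x + pi/4)
Second-derivative test at each critical point:
  f''(2.1183) = -4.1231 < 0 → local maximum

Critical points: x = atan((1 + sqrt(17))/(1 - sqrt(17))) + pi ≈ 2.1183 (local maximum)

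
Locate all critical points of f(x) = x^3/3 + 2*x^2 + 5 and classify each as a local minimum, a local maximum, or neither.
f'(x) = x*(x + 4)

Solve f'(x) = 0:
  Factor: x^2 + 4*x = x*(x + 4) = 0.
  ⇒ x = -4, 0

f''(x) = 2*x + 4
Second-derivative test at each critical point:
  f''(-4) = -4 < 0 → local maximum
  f''(0) = 4 > 0 → local minimum

Critical points: x = -4 (local maximum); x = 0 (local minimum)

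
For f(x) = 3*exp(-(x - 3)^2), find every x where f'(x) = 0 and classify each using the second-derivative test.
f'(x) = 6*(3 - x)*exp(-(x - 3)^2)

Solve f'(x) = 0:
  f'(x) = (18 - 6*x)·exp(-(x - 3)^2) and exp(-(x - 3)^2) > 0 for every x, so f'(x) = 0 ⇔ 18 - 6*x = 0.
  Factor: 18 - 6*x = -6*(x - 3) = 0.
  ⇒ x = 3

f''(x) = 6*(2*(x - 3)^2 - 1)*exp(-(x - 3)^2)
Second-derivative test at each critical point:
  f''(3) = -6 < 0 → local maximum

Critical points: x = 3 (local maximum)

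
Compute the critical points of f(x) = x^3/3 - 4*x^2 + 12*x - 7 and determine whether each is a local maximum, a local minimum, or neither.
f'(x) = x^2 - 8*x + 12

Solve f'(x) = 0:
  Factor: x^2 - 8*x + 12 = (x - 6)*(x - 2) = 0.
  ⇒ x = 2, 6

f''(x) = 2*x - 8
Second-derivative test at each critical point:
  f''(2) = -4 < 0 → local maximum
  f''(6) = 4 > 0 → local minimum

Critical points: x = 2 (local maximum); x = 6 (local minimum)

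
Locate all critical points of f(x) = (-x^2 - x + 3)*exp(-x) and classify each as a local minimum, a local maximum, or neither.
f'(x) = (x^2 - x - 4)*exp(-x)

Solve f'(x) = 0:
  f'(x) = (x^2 - x - 4)·exp(-x) and exp(-x) > 0 for every x, so f'(x) = 0 ⇔ x^2 - x - 4 = 0.
  x^2 - x - 4 = 0 has no rational roots; quadratic formula: x = (1 ± √17)/2.
  ⇒ x = 1/2 - sqrt(17)/2 ≈ -1.5616, 1/2 + sqrt(17)/2 ≈ 2.5616

f''(x) = (-x^2 + 3*x + 3)*exp(-x)
Second-derivative test at each critical point:
  f''(-1.5616) = -19.6516 < 0 → local maximum
  f''(2.5616) = 0.3182 > 0 → local minimum

Critical points: x = 1/2 - sqrt(17)/2 ≈ -1.5616 (local maximum); x = 1/2 + sqrt(17)/2 ≈ 2.5616 (local minimum)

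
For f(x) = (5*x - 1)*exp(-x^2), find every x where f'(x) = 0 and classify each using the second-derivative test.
f'(x) = (-2*x*(5*x - 1) + 5)*exp(-x^2)

Solve f'(x) = 0:
  f'(x) = (-10*x^2 + 2*x + 5)·exp(-x^2) and exp(-x^2) > 0 for every x, so f'(x) = 0 ⇔ -10*x^2 + 2*x + 5 = 0.
  10*x^2 - 2*x - 5 = 0 has no rational roots; quadratic formula: x = (2 ± √204)/20.
  ⇒ x = 1/10 - sqrt(51)/10 ≈ -0.6141, 1/10 + sqrt(51)/10 ≈ 0.8141

f''(x) = 2*(2*x^2*(5*x - 1) - 15*x + 1)*exp(-x^2)
Second-derivative test at each critical point:
  f''(-0.6141) = 9.7952 > 0 → local minimum
  f''(0.8141) = -7.3613 < 0 → local maximum

Critical points: x = 1/10 - sqrt(51)/10 ≈ -0.6141 (local minimum); x = 1/10 + sqrt(51)/10 ≈ 0.8141 (local maximum)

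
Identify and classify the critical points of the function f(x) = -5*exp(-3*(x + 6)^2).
f'(x) = 30*(x + 6)*exp(-3*(x + 6)^2)

Solve f'(x) = 0:
  f'(x) = (30*x + 180)·exp(-3*(x + 6)^2) and exp(-3*(x + 6)^2) > 0 for every x, so f'(x) = 0 ⇔ 30*x + 180 = 0.
  Factor: 30*x + 180 = 30*(x + 6) = 0.
  ⇒ x = -6

f''(x) = 30*(1 - 6*(x + 6)^2)*exp(-3*(x + 6)^2)
Second-derivative test at each critical point:
  f''(-6) = 30 > 0 → local minimum

Critical points: x = -6 (local minimum)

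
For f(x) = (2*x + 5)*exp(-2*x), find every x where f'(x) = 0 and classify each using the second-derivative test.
f'(x) = 4*(-x - 2)*exp(-2*x)

Solve f'(x) = 0:
  f'(x) = (-4*x - 8)·exp(-2*x) and exp(-2*x) > 0 for every x, so f'(x) = 0 ⇔ -4*x - 8 = 0.
  Factor: -4*x - 8 = -4*(x + 2) = 0.
  ⇒ x = -2

f''(x) = 4*(2*x + 3)*exp(-2*x)
Second-derivative test at each critical point:
  f''(-2) = -218.3926 < 0 → local maximum

Critical points: x = -2 (local maximum)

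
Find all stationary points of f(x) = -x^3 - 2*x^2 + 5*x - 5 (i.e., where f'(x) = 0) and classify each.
f'(x) = -3*x^2 - 4*x + 5

Solve f'(x) = 0:
  3*x^2 + 4*x - 5 = 0 has no rational roots; quadratic formula: x = (-4 ± √76)/6.
  ⇒ x = -sqrt(19)/3 - 2/3 ≈ -2.1196, -2/3 + sqrt(19)/3 ≈ 0.7863

f''(x) = -6*x - 4
Second-derivative test at each critical point:
  f''(-2.1196) = 8.7178 > 0 → local minimum
  f''(0.7863) = -8.7178 < 0 → local maximum

Critical points: x = -sqrt(19)/3 - 2/3 ≈ -2.1196 (local minimum); x = -2/3 + sqrt(19)/3 ≈ 0.7863 (local maximum)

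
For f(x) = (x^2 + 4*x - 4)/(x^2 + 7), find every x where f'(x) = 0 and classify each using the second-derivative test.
f'(x) = 2*(-2*x^2 + 11*x + 14)/(x^4 + 14*x^2 + 49)

Solve f'(x) = 0:
  f'(x) = -2*(2*x^2 - 11*x - 14)/(x^2 + 7)^2; the denominator is positive wherever f is defined, so f'(x) = 0 ⇔ -4*x^2 + 22*x + 28 = 0.
  Factor: -4*x^2 + 22*x + 28 = -2*(2*x^2 - 11*x - 14); 2*x^2 - 11*x - 14 = 0 has no rational roots; quadratic formula: x = (11 ± √233)/4.
  ⇒ x = 11/4 - sqrt(233)/4 ≈ -1.0661, 11/4 + sqrt(233)/4 ≈ 6.5661

f''(x) = 2*(4*x^3 - 33*x^2 - 84*x + 77)/(x^6 + 21*x^4 + 147*x^2 + 343)
Second-derivative test at each critical point:
  f''(-1.0661) = 0.4611 > 0 → local minimum
  f''(6.5661) = -0.0122 < 0 → local maximum

Critical points: x = 11/4 - sqrt(233)/4 ≈ -1.0661 (local minimum); x = 11/4 + sqrt(233)/4 ≈ 6.5661 (local maximum)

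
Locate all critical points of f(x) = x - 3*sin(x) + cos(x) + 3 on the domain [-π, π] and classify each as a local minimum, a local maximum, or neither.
f'(x) = -sin(x) - 3*cos(x) + 1

Solve f'(x) = 0 on [-π, π]:
  f'(x) = 0 ⇔ -sin(x) - 3*cos(x) = -1. Write the left side as R·cos(x + φ) with R = √((-3)² + 1²) = sqrt(10), cos φ = -3*sqrt(10)/10, sin φ = sqrt(10)/10; then cos(x + φ) = -sqrt(10)/10. Solve for x and keep the solutions lying in [-π, π].
  ⇒ x = -atan(4/3) ≈ -0.9273, pi/2 ≈ 1.5708

f''(x) = 3*sin(x) - cos(x)
Second-derivative test at each critical point:
  f''(-0.9273) = -3 < 0 → local maximum
  f''(1.5708) = 3 > 0 → local minimum

Critical points: x = -atan(4/3) ≈ -0.9273 (local maximum); x = pi/2 ≈ 1.5708 (local minimum)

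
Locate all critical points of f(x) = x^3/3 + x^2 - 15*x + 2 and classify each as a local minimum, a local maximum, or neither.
f'(x) = x^2 + 2*x - 15

Solve f'(x) = 0:
  Factor: x^2 + 2*x - 15 = (x - 3)*(x + 5) = 0.
  ⇒ x = -5, 3

f''(x) = 2*x + 2
Second-derivative test at each critical point:
  f''(-5) = -8 < 0 → local maximum
  f''(3) = 8 > 0 → local minimum

Critical points: x = -5 (local maximum); x = 3 (local minimum)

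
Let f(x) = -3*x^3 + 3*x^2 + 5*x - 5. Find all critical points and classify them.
f'(x) = -9*x^2 + 6*x + 5

Solve f'(x) = 0:
  9*x^2 - 6*x - 5 = 0 has no rational roots; quadratic formula: x = (6 ± √216)/18.
  ⇒ x = 1/3 - sqrt(6)/3 ≈ -0.4832, 1/3 + sqrt(6)/3 ≈ 1.1498

f''(x) = 6 - 18*x
Second-derivative test at each critical point:
  f''(-0.4832) = 14.6969 > 0 → local minimum
  f''(1.1498) = -14.6969 < 0 → local maximum

Critical points: x = 1/3 - sqrt(6)/3 ≈ -0.4832 (local minimum); x = 1/3 + sqrt(6)/3 ≈ 1.1498 (local maximum)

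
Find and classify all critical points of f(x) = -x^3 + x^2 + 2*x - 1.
f'(x) = -3*x^2 + 2*x + 2

Solve f'(x) = 0:
  3*x^2 - 2*x - 2 = 0 has no rational roots; quadratic formula: x = (2 ± √28)/6.
  ⇒ x = 1/3 - sqrt(7)/3 ≈ -0.5486, 1/3 + sqrt(7)/3 ≈ 1.2153

f''(x) = 2 - 6*x
Second-derivative test at each critical point:
  f''(-0.5486) = 5.2915 > 0 → local minimum
  f''(1.2153) = -5.2915 < 0 → local maximum

Critical points: x = 1/3 - sqrt(7)/3 ≈ -0.5486 (local minimum); x = 1/3 + sqrt(7)/3 ≈ 1.2153 (local maximum)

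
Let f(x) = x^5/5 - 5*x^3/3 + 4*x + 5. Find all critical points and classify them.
f'(x) = x^4 - 5*x^2 + 4

Solve f'(x) = 0:
  Factor: x^4 - 5*x^2 + 4 = (x - 2)*(x - 1)*(x + 1)*(x + 2) = 0.
  ⇒ x = -2, -1, 1, 2

f''(x) = 4*x^3 - 10*x
Second-derivative test at each critical point:
  f''(-2) = -12 < 0 → local maximum
  f''(-1) = 6 > 0 → local minimum
  f''(1) = -6 < 0 → local maximum
  f''(2) = 12 > 0 → local minimum

Critical points: x = -2 (local maximum); x = -1 (local minimum); x = 1 (local maximum); x = 2 (local minimum)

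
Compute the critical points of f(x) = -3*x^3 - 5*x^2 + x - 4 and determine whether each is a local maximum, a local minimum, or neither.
f'(x) = -9*x^2 - 10*x + 1

Solve f'(x) = 0:
  9*x^2 + 10*x - 1 = 0 has no rational roots; quadratic formula: x = (-10 ± √136)/18.
  ⇒ x = -sqrt(34)/9 - 5/9 ≈ -1.2034, -5/9 + sqrt(34)/9 ≈ 0.0923

f''(x) = -18*x - 10
Second-derivative test at each critical point:
  f''(-1.2034) = 11.6619 > 0 → local minimum
  f''(0.0923) = -11.6619 < 0 → local maximum

Critical points: x = -sqrt(34)/9 - 5/9 ≈ -1.2034 (local minimum); x = -5/9 + sqrt(34)/9 ≈ 0.0923 (local maximum)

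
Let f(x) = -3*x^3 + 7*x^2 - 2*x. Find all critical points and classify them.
f'(x) = -9*x^2 + 14*x - 2

Solve f'(x) = 0:
  9*x^2 - 14*x + 2 = 0 has no rational roots; quadratic formula: x = (14 ± √124)/18.
  ⇒ x = 7/9 - sqrt(31)/9 ≈ 0.1591, sqrt(31)/9 + 7/9 ≈ 1.3964

f''(x) = 14 - 18*x
Second-derivative test at each critical point:
  f''(0.1591) = 11.1355 > 0 → local minimum
  f''(1.3964) = -11.1355 < 0 → local maximum

Critical points: x = 7/9 - sqrt(31)/9 ≈ 0.1591 (local minimum); x = sqrt(31)/9 + 7/9 ≈ 1.3964 (local maximum)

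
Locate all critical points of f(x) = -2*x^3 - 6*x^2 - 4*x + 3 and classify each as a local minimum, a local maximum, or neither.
f'(x) = -6*x^2 - 12*x - 4

Solve f'(x) = 0:
  Factor: -6*x^2 - 12*x - 4 = -2*(3*x^2 + 6*x + 2); 3*x^2 + 6*x + 2 = 0 has no rational roots; quadratic formula: x = (-6 ± √12)/6.
  ⇒ x = -1 - sqrt(3)/3 ≈ -1.5774, -1 + sqrt(3)/3 ≈ -0.4226

f''(x) = -12*x - 12
Second-derivative test at each critical point:
  f''(-1.5774) = 6.9282 > 0 → local minimum
  f''(-0.4226) = -6.9282 < 0 → local maximum

Critical points: x = -1 - sqrt(3)/3 ≈ -1.5774 (local minimum); x = -1 + sqrt(3)/3 ≈ -0.4226 (local maximum)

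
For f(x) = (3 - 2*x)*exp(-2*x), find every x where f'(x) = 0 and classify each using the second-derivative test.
f'(x) = 4*(x - 2)*exp(-2*x)

Solve f'(x) = 0:
  f'(x) = (4*x - 8)·exp(-2*x) and exp(-2*x) > 0 for every x, so f'(x) = 0 ⇔ 4*x - 8 = 0.
  Factor: 4*x - 8 = 4*(x - 2) = 0.
  ⇒ x = 2

f''(x) = 4*(5 - 2*x)*exp(-2*x)
Second-derivative test at each critical point:
  f''(2) = 0.0733 > 0 → local minimum

Critical points: x = 2 (local minimum)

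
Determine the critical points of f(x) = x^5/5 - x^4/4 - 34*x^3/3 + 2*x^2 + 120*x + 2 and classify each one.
f'(x) = x^4 - x^3 - 34*x^2 + 4*x + 120

Solve f'(x) = 0:
  Factor: x^4 - x^3 - 34*x^2 + 4*x + 120 = (x - 6)*(x - 2)*(x + 2)*(x + 5) = 0.
  ⇒ x = -5, -2, 2, 6

f''(x) = 4*x^3 - 3*x^2 - 68*x + 4
Second-derivative test at each critical point:
  f''(-5) = -231 < 0 → local maximum
  f''(-2) = 96 > 0 → local minimum
  f''(2) = -112 < 0 → local maximum
  f''(6) = 352 > 0 → local minimum

Critical points: x = -5 (local maximum); x = -2 (local minimum); x = 2 (local maximum); x = 6 (local minimum)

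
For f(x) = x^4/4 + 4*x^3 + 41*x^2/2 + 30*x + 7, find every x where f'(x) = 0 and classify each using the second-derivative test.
f'(x) = x^3 + 12*x^2 + 41*x + 30

Solve f'(x) = 0:
  Factor: x^3 + 12*x^2 + 41*x + 30 = (x + 1)*(x + 5)*(x + 6) = 0.
  ⇒ x = -6, -5, -1

f''(x) = 3*x^2 + 24*x + 41
Second-derivative test at each critical point:
  f''(-6) = 5 > 0 → local minimum
  f''(-5) = -4 < 0 → local maximum
  f''(-1) = 20 > 0 → local minimum

Critical points: x = -6 (local minimum); x = -5 (local maximum); x = -1 (local minimum)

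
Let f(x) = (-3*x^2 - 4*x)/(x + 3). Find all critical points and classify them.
f'(x) = 3*(-x^2 - 6*x - 4)/(x^2 + 6*x + 9)

Solve f'(x) = 0:
  f'(x) = -3*(x^2 + 6*x + 4)/(x + 3)^2; the denominator is positive wherever f is defined, so f'(x) = 0 ⇔ -3*x^2 - 18*x - 12 = 0.
  Factor: -3*x^2 - 18*x - 12 = -3*(x^2 + 6*x + 4); x^2 + 6*x + 4 = 0 has no rational roots; quadratic formula: x = (-6 ± √20)/2.
  ⇒ x = -3 - sqrt(5) ≈ -5.2361, -3 + sqrt(5) ≈ -0.7639

f''(x) = -30/(x^3 + 9*x^2 + 27*x + 27)
Second-derivative test at each critical point:
  f''(-5.2361) = 2.6833 > 0 → local minimum
  f''(-0.7639) = -2.6833 < 0 → local maximum

Critical points: x = -3 - sqrt(5) ≈ -5.2361 (local minimum); x = -3 + sqrt(5) ≈ -0.7639 (local maximum)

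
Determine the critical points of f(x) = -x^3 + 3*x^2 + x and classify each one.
f'(x) = -3*x^2 + 6*x + 1

Solve f'(x) = 0:
  3*x^2 - 6*x - 1 = 0 has no rational roots; quadratic formula: x = (6 ± √48)/6.
  ⇒ x = 1 - 2*sqrt(3)/3 ≈ -0.1547, 1 + 2*sqrt(3)/3 ≈ 2.1547

f''(x) = 6 - 6*x
Second-derivative test at each critical point:
  f''(-0.1547) = 6.9282 > 0 → local minimum
  f''(2.1547) = -6.9282 < 0 → local maximum

Critical points: x = 1 - 2*sqrt(3)/3 ≈ -0.1547 (local minimum); x = 1 + 2*sqrt(3)/3 ≈ 2.1547 (local maximum)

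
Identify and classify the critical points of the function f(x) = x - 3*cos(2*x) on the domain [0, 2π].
f'(x) = 6*sin(2*x) + 1

Solve f'(x) = 0 on [0, 2π]:
  f'(x) = 0 ⇔ sin(2*x) = -1/6, i.e. 2*x = arcsin(-1/6) + 2nπ or 2*x = π − arcsin(-1/6) + 2nπ; keep the solutions lying in [0, 2π].
  ⇒ x = asin(1/6)/2 + pi/2 ≈ 1.6545, pi - asin(1/6)/2 ≈ 3.0579, asin(1/6)/2 + 3*pi/2 ≈ 4.7961, -asin(1/6)/2 + 2*pi ≈ 6.1995

f''(x) = 12*cos(2*x)
Second-derivative test at each critical point:
  f''(1.6545) = -11.8322 < 0 → local maximum
  f''(3.0579) = 11.8322 > 0 → local minimum
  f''(4.7961) = -11.8322 < 0 → local maximum
  f''(6.1995) = 11.8322 > 0 → local minimum

Critical points: x = asin(1/6)/2 + pi/2 ≈ 1.6545 (local maximum); x = pi - asin(1/6)/2 ≈ 3.0579 (local minimum); x = asin(1/6)/2 + 3*pi/2 ≈ 4.7961 (local maximum); x = -asin(1/6)/2 + 2*pi ≈ 6.1995 (local minimum)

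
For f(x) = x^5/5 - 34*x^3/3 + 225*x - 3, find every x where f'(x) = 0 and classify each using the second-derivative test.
f'(x) = x^4 - 34*x^2 + 225

Solve f'(x) = 0:
  Factor: x^4 - 34*x^2 + 225 = (x - 5)*(x - 3)*(x + 3)*(x + 5) = 0.
  ⇒ x = -5, -3, 3, 5

f''(x) = 4*x*(x^2 - 17)
Second-derivative test at each critical point:
  f''(-5) = -160 < 0 → local maximum
  f''(-3) = 96 > 0 → local minimum
  f''(3) = -96 < 0 → local maximum
  f''(5) = 160 > 0 → local minimum

Critical points: x = -5 (local maximum); x = -3 (local minimum); x = 3 (local maximum); x = 5 (local minimum)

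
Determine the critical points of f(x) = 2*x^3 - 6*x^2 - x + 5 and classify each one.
f'(x) = 6*x^2 - 12*x - 1

Solve f'(x) = 0:
  6*x^2 - 12*x - 1 = 0 has no rational roots; quadratic formula: x = (12 ± √168)/12.
  ⇒ x = 1 - sqrt(42)/6 ≈ -0.0801, 1 + sqrt(42)/6 ≈ 2.0801

f''(x) = 12*x - 12
Second-derivative test at each critical point:
  f''(-0.0801) = -12.9615 < 0 → local maximum
  f''(2.0801) = 12.9615 > 0 → local minimum

Critical points: x = 1 - sqrt(42)/6 ≈ -0.0801 (local maximum); x = 1 + sqrt(42)/6 ≈ 2.0801 (local minimum)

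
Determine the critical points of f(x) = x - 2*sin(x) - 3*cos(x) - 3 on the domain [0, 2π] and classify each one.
f'(x) = 3*sin(x) - 2*cos(x) + 1

Solve f'(x) = 0 on [0, 2π]:
  f'(x) = 0 ⇔ 3*sin(x) - 2*cos(x) = -1. Write the left side as R·cos(x + φ) with R = √((-2)² + (-3)²) = sqrt(13), cos φ = -2*sqrt(13)/13, sin φ = -3*sqrt(13)/13; then cos(x + φ) = -sqrt(13)/13. Solve for x and keep the solutions lying in [0, 2π].
  ⇒ x = atan((-3 + 4*sqrt(3))/(2 + 6*sqrt(3))) ≈ 0.3070, atan((-4*sqrt(3) - 3)/(2 - 6*sqrt(3))) + pi ≈ 4.0106

f''(x) = 2*sin(x) + 3*cos(x)
Second-derivative test at each critical point:
  f''(0.3070) = 3.4641 > 0 → local minimum
  f''(4.0106) = -3.4641 < 0 → local maximum

Critical points: x = atan((-3 + 4*sqrt(3))/(2 + 6*sqrt(3))) ≈ 0.3070 (local minimum); x = atan((-4*sqrt(3) - 3)/(2 - 6*sqrt(3))) + pi ≈ 4.0106 (local maximum)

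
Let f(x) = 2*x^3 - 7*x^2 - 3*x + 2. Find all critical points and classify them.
f'(x) = 6*x^2 - 14*x - 3

Solve f'(x) = 0:
  6*x^2 - 14*x - 3 = 0 has no rational roots; quadratic formula: x = (14 ± √268)/12.
  ⇒ x = 7/6 - sqrt(67)/6 ≈ -0.1976, 7/6 + sqrt(67)/6 ≈ 2.5309

f''(x) = 12*x - 14
Second-derivative test at each critical point:
  f''(-0.1976) = -16.3707 < 0 → local maximum
  f''(2.5309) = 16.3707 > 0 → local minimum

Critical points: x = 7/6 - sqrt(67)/6 ≈ -0.1976 (local maximum); x = 7/6 + sqrt(67)/6 ≈ 2.5309 (local minimum)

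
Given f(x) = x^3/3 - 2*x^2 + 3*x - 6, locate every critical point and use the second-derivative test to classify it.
f'(x) = x^2 - 4*x + 3

Solve f'(x) = 0:
  Factor: x^2 - 4*x + 3 = (x - 3)*(x - 1) = 0.
  ⇒ x = 1, 3

f''(x) = 2*x - 4
Second-derivative test at each critical point:
  f''(1) = -2 < 0 → local maximum
  f''(3) = 2 > 0 → local minimum

Critical points: x = 1 (local maximum); x = 3 (local minimum)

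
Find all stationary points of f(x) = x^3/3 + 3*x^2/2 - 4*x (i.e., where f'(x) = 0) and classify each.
f'(x) = x^2 + 3*x - 4

Solve f'(x) = 0:
  Factor: x^2 + 3*x - 4 = (x - 1)*(x + 4) = 0.
  ⇒ x = -4, 1

f''(x) = 2*x + 3
Second-derivative test at each critical point:
  f''(-4) = -5 < 0 → local maximum
  f''(1) = 5 > 0 → local minimum

Critical points: x = -4 (local maximum); x = 1 (local minimum)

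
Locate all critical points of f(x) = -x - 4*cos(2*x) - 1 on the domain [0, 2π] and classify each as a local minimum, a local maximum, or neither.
f'(x) = 8*sin(2*x) - 1

Solve f'(x) = 0 on [0, 2π]:
  f'(x) = 0 ⇔ sin(2*x) = 1/8, i.e. 2*x = arcsin(1/8) + 2nπ or 2*x = π − arcsin(1/8) + 2nπ; keep the solutions lying in [0, 2π].
  ⇒ x = asin(1/8)/2 ≈ 0.0627, -asin(1/8)/2 + pi/2 ≈ 1.5081, asin(1/8)/2 + pi ≈ 3.2043, -asin(1/8)/2 + 3*pi/2 ≈ 4.6497

f''(x) = 16*cos(2*x)
Second-derivative test at each critical point:
  f''(0.0627) = 15.8745 > 0 → local minimum
  f''(1.5081) = -15.8745 < 0 → local maximum
  f''(3.2043) = 15.8745 > 0 → local minimum
  f''(4.6497) = -15.8745 < 0 → local maximum

Critical points: x = asin(1/8)/2 ≈ 0.0627 (local minimum); x = -asin(1/8)/2 + pi/2 ≈ 1.5081 (local maximum); x = asin(1/8)/2 + pi ≈ 3.2043 (local minimum); x = -asin(1/8)/2 + 3*pi/2 ≈ 4.6497 (local maximum)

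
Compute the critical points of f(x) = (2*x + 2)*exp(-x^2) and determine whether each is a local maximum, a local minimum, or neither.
f'(x) = 2*(-2*x*(x + 1) + 1)*exp(-x^2)

Solve f'(x) = 0:
  f'(x) = (-4*x^2 - 4*x + 2)·exp(-x^2) and exp(-x^2) > 0 for every x, so f'(x) = 0 ⇔ -4*x^2 - 4*x + 2 = 0.
  Factor: -4*x^2 - 4*x + 2 = -2*(2*x^2 + 2*x - 1); 2*x^2 + 2*x - 1 = 0 has no rational roots; quadratic formula: x = (-2 ± √12)/4.
  ⇒ x = -sqrt(3)/2 - 1/2 ≈ -1.3660, -1/2 + sqrt(3)/2 ≈ 0.3660

f''(x) = 4*(2*x^2*(x + 1) - 3*x - 1)*exp(-x^2)
Second-derivative test at each critical point:
  f''(-1.3660) = 1.0721 > 0 → local minimum
  f''(0.3660) = -6.0595 < 0 → local maximum

Critical points: x = -sqrt(3)/2 - 1/2 ≈ -1.3660 (local minimum); x = -1/2 + sqrt(3)/2 ≈ 0.3660 (local maximum)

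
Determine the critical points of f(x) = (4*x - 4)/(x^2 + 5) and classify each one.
f'(x) = 4*(x^2 - 2*x*(x - 1) + 5)/(x^2 + 5)^2

Solve f'(x) = 0:
  f'(x) = -4*(x^2 - 2*x - 5)/(x^2 + 5)^2; the denominator is positive wherever f is defined, so f'(x) = 0 ⇔ -4*x^2 + 8*x + 20 = 0.
  Factor: -4*x^2 + 8*x + 20 = -4*(x^2 - 2*x - 5); x^2 - 2*x - 5 = 0 has no rational roots; quadratic formula: x = (2 ± √24)/2.
  ⇒ x = 1 - sqrt(6) ≈ -1.4495, 1 + sqrt(6) ≈ 3.4495

f''(x) = 8*(4*x^2*(x - 1) + (1 - 3*x)*(x^2 + 5))/(x^2 + 5)^3
Second-derivative test at each critical point:
  f''(-1.4495) = 0.3886 > 0 → local minimum
  f''(3.4495) = -0.0686 < 0 → local maximum

Critical points: x = 1 - sqrt(6) ≈ -1.4495 (local minimum); x = 1 + sqrt(6) ≈ 3.4495 (local maximum)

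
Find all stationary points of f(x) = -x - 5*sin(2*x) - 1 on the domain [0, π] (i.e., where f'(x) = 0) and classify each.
f'(x) = 20*sin(x)^2 - 11

Solve f'(x) = 0 on [0, π]:
  f'(x) = 0 ⇔ cos(2*x) = -1/10, i.e. 2*x = ±arccos(-1/10) + 2nπ; keep the solutions lying in [0, π].
  ⇒ x = acos(-1/10)/2 ≈ 0.8355, pi - acos(-1/10)/2 ≈ 2.3061

f''(x) = 20*sin(2*x)
Second-derivative test at each critical point:
  f''(0.8355) = 19.8997 > 0 → local minimum
  f''(2.3061) = -19.8997 < 0 → local maximum

Critical points: x = acos(-1/10)/2 ≈ 0.8355 (local minimum); x = pi - acos(-1/10)/2 ≈ 2.3061 (local maximum)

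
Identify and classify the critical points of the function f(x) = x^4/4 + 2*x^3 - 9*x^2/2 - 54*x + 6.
f'(x) = x^3 + 6*x^2 - 9*x - 54

Solve f'(x) = 0:
  Factor: x^3 + 6*x^2 - 9*x - 54 = (x - 3)*(x + 3)*(x + 6) = 0.
  ⇒ x = -6, -3, 3

f''(x) = 3*x^2 + 12*x - 9
Second-derivative test at each critical point:
  f''(-6) = 27 > 0 → local minimum
  f''(-3) = -18 < 0 → local maximum
  f''(3) = 54 > 0 → local minimum

Critical points: x = -6 (local minimum); x = -3 (local maximum); x = 3 (local minimum)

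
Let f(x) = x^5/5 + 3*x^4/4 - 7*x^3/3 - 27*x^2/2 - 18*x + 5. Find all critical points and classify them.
f'(x) = x^4 + 3*x^3 - 7*x^2 - 27*x - 18

Solve f'(x) = 0:
  Factor: x^4 + 3*x^3 - 7*x^2 - 27*x - 18 = (x - 3)*(x + 1)*(x + 2)*(x + 3) = 0.
  ⇒ x = -3, -2, -1, 3

f''(x) = 4*x^3 + 9*x^2 - 14*x - 27
Second-derivative test at each critical point:
  f''(-3) = -12 < 0 → local maximum
  f''(-2) = 5 > 0 → local minimum
  f''(-1) = -8 < 0 → local maximum
  f''(3) = 120 > 0 → local minimum

Critical points: x = -3 (local maximum); x = -2 (local minimum); x = -1 (local maximum); x = 3 (local minimum)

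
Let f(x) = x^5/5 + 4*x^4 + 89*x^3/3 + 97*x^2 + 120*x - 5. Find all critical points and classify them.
f'(x) = x^4 + 16*x^3 + 89*x^2 + 194*x + 120

Solve f'(x) = 0:
  Factor: x^4 + 16*x^3 + 89*x^2 + 194*x + 120 = (x + 1)*(x + 4)*(x + 5)*(x + 6) = 0.
  ⇒ x = -6, -5, -4, -1

f''(x) = 4*x^3 + 48*x^2 + 178*x + 194
Second-derivative test at each critical point:
  f''(-6) = -10 < 0 → local maximum
  f''(-5) = 4 > 0 → local minimum
  f''(-4) = -6 < 0 → local maximum
  f''(-1) = 60 > 0 → local minimum

Critical points: x = -6 (local maximum); x = -5 (local minimum); x = -4 (local maximum); x = -1 (local minimum)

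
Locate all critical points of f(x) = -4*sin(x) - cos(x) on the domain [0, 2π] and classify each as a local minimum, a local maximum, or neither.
f'(x) = sin(x) - 4*cos(x)

Solve f'(x) = 0 on [0, 2π]:
  f'(x) = 0 ⇔ -4*cos(x) = -sin(x) ⇔ tan(x) = 4, i.e. x = arctan(4) + nπ; keep the solutions lying in [0, 2π].
  ⇒ x = atan(4) ≈ 1.3258, atan(4) + pi ≈ 4.4674

f''(x) = 4*sin(x) + cos(x)
Second-derivative test at each critical point:
  f''(1.3258) = 4.1231 > 0 → local minimum
  f''(4.4674) = -4.1231 < 0 → local maximum

Critical points: x = atan(4) ≈ 1.3258 (local minimum); x = atan(4) + pi ≈ 4.4674 (local maximum)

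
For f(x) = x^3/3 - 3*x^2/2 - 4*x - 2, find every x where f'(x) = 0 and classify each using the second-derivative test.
f'(x) = x^2 - 3*x - 4

Solve f'(x) = 0:
  Factor: x^2 - 3*x - 4 = (x - 4)*(x + 1) = 0.
  ⇒ x = -1, 4

f''(x) = 2*x - 3
Second-derivative test at each critical point:
  f''(-1) = -5 < 0 → local maximum
  f''(4) = 5 > 0 → local minimum

Critical points: x = -1 (local maximum); x = 4 (local minimum)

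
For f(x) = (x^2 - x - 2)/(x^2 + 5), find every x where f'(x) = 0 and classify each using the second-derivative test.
f'(x) = (x^2 + 14*x - 5)/(x^4 + 10*x^2 + 25)

Solve f'(x) = 0:
  f'(x) = (x^2 + 14*x - 5)/(x^2 + 5)^2; the denominator is positive wherever f is defined, so f'(x) = 0 ⇔ x^2 + 14*x - 5 = 0.
  x^2 + 14*x - 5 = 0 has no rational roots; quadratic formula: x = (-14 ± √216)/2.
  ⇒ x = -3*sqrt(6) - 7 ≈ -14.3485, -7 + 3*sqrt(6) ≈ 0.3485

f''(x) = 2*(-x^3 - 21*x^2 + 15*x + 35)/(x^6 + 15*x^4 + 75*x^2 + 125)
Second-derivative test at each critical point:
  f''(-14.3485) = -3.305e-04 < 0 → local maximum
  f''(0.3485) = 0.5603 > 0 → local minimum

Critical points: x = -3*sqrt(6) - 7 ≈ -14.3485 (local maximum); x = -7 + 3*sqrt(6) ≈ 0.3485 (local minimum)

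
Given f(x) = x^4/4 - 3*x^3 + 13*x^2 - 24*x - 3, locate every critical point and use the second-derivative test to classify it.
f'(x) = x^3 - 9*x^2 + 26*x - 24

Solve f'(x) = 0:
  Factor: x^3 - 9*x^2 + 26*x - 24 = (x - 4)*(x - 3)*(x - 2) = 0.
  ⇒ x = 2, 3, 4

f''(x) = 3*x^2 - 18*x + 26
Second-derivative test at each critical point:
  f''(2) = 2 > 0 → local minimum
  f''(3) = -1 < 0 → local maximum
  f''(4) = 2 > 0 → local minimum

Critical points: x = 2 (local minimum); x = 3 (local maximum); x = 4 (local minimum)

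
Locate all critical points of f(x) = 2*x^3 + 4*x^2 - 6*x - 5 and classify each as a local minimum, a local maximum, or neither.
f'(x) = 6*x^2 + 8*x - 6

Solve f'(x) = 0:
  Factor: 6*x^2 + 8*x - 6 = 2*(3*x^2 + 4*x - 3); 3*x^2 + 4*x - 3 = 0 has no rational roots; quadratic formula: x = (-4 ± √52)/6.
  ⇒ x = -sqrt(13)/3 - 2/3 ≈ -1.8685, -2/3 + sqrt(13)/3 ≈ 0.5352

f''(x) = 12*x + 8
Second-derivative test at each critical point:
  f''(-1.8685) = -14.4222 < 0 → local maximum
  f''(0.5352) = 14.4222 > 0 → local minimum

Critical points: x = -sqrt(13)/3 - 2/3 ≈ -1.8685 (local maximum); x = -2/3 + sqrt(13)/3 ≈ 0.5352 (local minimum)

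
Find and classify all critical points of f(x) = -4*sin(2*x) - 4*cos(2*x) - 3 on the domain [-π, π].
f'(x) = -8*sqrt(2)*cos(2*x + pi/4)

Solve f'(x) = 0 on [-π, π]:
  f'(x) = 0 ⇔ -4*cos(2*x) = -4*sin(2*x) ⇔ tan(2*x) = 1, i.e. 2*x = arctan(1) + nπ; keep the solutions lying in [-π, π].
  ⇒ x = -7*pi/8 ≈ -2.7489, -3*pi/8 ≈ -1.1781, pi/8 ≈ 0.3927, 5*pi/8 ≈ 1.9635

f''(x) = 16*sqrt(2)*sin(2*x + pi/4)
Second-derivative test at each critical point:
  f''(-2.7489) = 22.6274 > 0 → local minimum
  f''(-1.1781) = -22.6274 < 0 → local maximum
  f''(0.3927) = 22.6274 > 0 → local minimum
  f''(1.9635) = -22.6274 < 0 → local maximum

Critical points: x = -7*pi/8 ≈ -2.7489 (local minimum); x = -3*pi/8 ≈ -1.1781 (local maximum); x = pi/8 ≈ 0.3927 (local minimum); x = 5*pi/8 ≈ 1.9635 (local maximum)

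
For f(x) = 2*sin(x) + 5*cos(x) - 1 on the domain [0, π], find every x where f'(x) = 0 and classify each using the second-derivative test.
f'(x) = -5*sin(x) + 2*cos(x)

Solve f'(x) = 0 on [0, π]:
  f'(x) = 0 ⇔ 2*cos(x) = 5*sin(x) ⇔ tan(x) = 2/5, i.e. x = arctan(2/5) + nπ; keep the solutions lying in [0, π].
  ⇒ x = atan(2/5) ≈ 0.3805

f''(x) = -2*sin(x) - 5*cos(x)
Second-derivative test at each critical point:
  f''(0.3805) = -5.3852 < 0 → local maximum

Critical points: x = atan(2/5) ≈ 0.3805 (local maximum)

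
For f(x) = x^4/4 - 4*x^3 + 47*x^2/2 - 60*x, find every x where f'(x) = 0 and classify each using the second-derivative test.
f'(x) = x^3 - 12*x^2 + 47*x - 60

Solve f'(x) = 0:
  Factor: x^3 - 12*x^2 + 47*x - 60 = (x - 5)*(x - 4)*(x - 3) = 0.
  ⇒ x = 3, 4, 5

f''(x) = 3*x^2 - 24*x + 47
Second-derivative test at each critical point:
  f''(3) = 2 > 0 → local minimum
  f''(4) = -1 < 0 → local maximum
  f''(5) = 2 > 0 → local minimum

Critical points: x = 3 (local minimum); x = 4 (local maximum); x = 5 (local minimum)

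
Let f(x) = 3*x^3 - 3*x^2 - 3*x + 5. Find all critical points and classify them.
f'(x) = 9*x^2 - 6*x - 3

Solve f'(x) = 0:
  Factor: 9*x^2 - 6*x - 3 = 3*(x - 1)*(3*x + 1) = 0.
  ⇒ x = -1/3, 1

f''(x) = 18*x - 6
Second-derivative test at each critical point:
  f''(-1/3) = -12 < 0 → local maximum
  f''(1) = 12 > 0 → local minimum

Critical points: x = -1/3 (local maximum); x = 1 (local minimum)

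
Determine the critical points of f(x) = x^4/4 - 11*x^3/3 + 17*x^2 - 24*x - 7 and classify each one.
f'(x) = x^3 - 11*x^2 + 34*x - 24

Solve f'(x) = 0:
  Factor: x^3 - 11*x^2 + 34*x - 24 = (x - 6)*(x - 4)*(x - 1) = 0.
  ⇒ x = 1, 4, 6

f''(x) = 3*x^2 - 22*x + 34
Second-derivative test at each critical point:
  f''(1) = 15 > 0 → local minimum
  f''(4) = -6 < 0 → local maximum
  f''(6) = 10 > 0 → local minimum

Critical points: x = 1 (local minimum); x = 4 (local maximum); x = 6 (local minimum)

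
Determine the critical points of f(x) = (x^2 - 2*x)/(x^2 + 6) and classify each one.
f'(x) = 2*(x^2 + 6*x - 6)/(x^4 + 12*x^2 + 36)

Solve f'(x) = 0:
  f'(x) = 2*(x^2 + 6*x - 6)/(x^2 + 6)^2; the denominator is positive wherever f is defined, so f'(x) = 0 ⇔ 2*x^2 + 12*x - 12 = 0.
  Factor: 2*x^2 + 12*x - 12 = 2*(x^2 + 6*x - 6); x^2 + 6*x - 6 = 0 has no rational roots; quadratic formula: x = (-6 ± √60)/2.
  ⇒ x = -sqrt(15) - 3 ≈ -6.8730, -3 + sqrt(15) ≈ 0.8730

f''(x) = 4*(-x^3 - 9*x^2 + 18*x + 18)/(x^6 + 18*x^4 + 108*x^2 + 216)
Second-derivative test at each critical point:
  f''(-6.8730) = -0.0055 < 0 → local maximum
  f''(0.8730) = 0.3388 > 0 → local minimum

Critical points: x = -sqrt(15) - 3 ≈ -6.8730 (local maximum); x = -3 + sqrt(15) ≈ 0.8730 (local minimum)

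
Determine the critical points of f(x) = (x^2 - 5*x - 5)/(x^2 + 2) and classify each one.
f'(x) = (5*x^2 + 14*x - 10)/(x^4 + 4*x^2 + 4)

Solve f'(x) = 0:
  f'(x) = (5*x^2 + 14*x - 10)/(x^2 + 2)^2; the denominator is positive wherever f is defined, so f'(x) = 0 ⇔ 5*x^2 + 14*x - 10 = 0.
  5*x^2 + 14*x - 10 = 0 has no rational roots; quadratic formula: x = (-14 ± √396)/10.
  ⇒ x = -3*sqrt(11)/5 - 7/5 ≈ -3.3900, -7/5 + 3*sqrt(11)/5 ≈ 0.5900

f''(x) = 2*(-5*x^3 - 21*x^2 + 30*x + 14)/(x^6 + 6*x^4 + 12*x^2 + 8)
Second-derivative test at each critical point:
  f''(-3.3900) = -0.1093 < 0 → local maximum
  f''(0.5900) = 3.6093 > 0 → local minimum

Critical points: x = -3*sqrt(11)/5 - 7/5 ≈ -3.3900 (local maximum); x = -7/5 + 3*sqrt(11)/5 ≈ 0.5900 (local minimum)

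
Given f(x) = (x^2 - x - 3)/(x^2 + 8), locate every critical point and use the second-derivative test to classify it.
f'(x) = (x^2 + 22*x - 8)/(x^4 + 16*x^2 + 64)

Solve f'(x) = 0:
  f'(x) = (x^2 + 22*x - 8)/(x^2 + 8)^2; the denominator is positive wherever f is defined, so f'(x) = 0 ⇔ x^2 + 22*x - 8 = 0.
  x^2 + 22*x - 8 = 0 has no rational roots; quadratic formula: x = (-22 ± √516)/2.
  ⇒ x = -sqrt(129) - 11 ≈ -22.3578, -11 + sqrt(129) ≈ 0.3578

f''(x) = 2*(-x^3 - 33*x^2 + 24*x + 88)/(x^6 + 24*x^4 + 192*x^2 + 512)
Second-derivative test at each critical point:
  f''(-22.3578) = -8.807e-05 < 0 → local maximum
  f''(0.3578) = 0.3438 > 0 → local minimum

Critical points: x = -sqrt(129) - 11 ≈ -22.3578 (local maximum); x = -11 + sqrt(129) ≈ 0.3578 (local minimum)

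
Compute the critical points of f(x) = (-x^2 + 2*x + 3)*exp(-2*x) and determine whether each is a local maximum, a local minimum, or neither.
f'(x) = 2*(x^2 - 3*x - 2)*exp(-2*x)

Solve f'(x) = 0:
  f'(x) = (2*x^2 - 6*x - 4)·exp(-2*x) and exp(-2*x) > 0 for every x, so f'(x) = 0 ⇔ 2*x^2 - 6*x - 4 = 0.
  Factor: 2*x^2 - 6*x - 4 = 2*(x^2 - 3*x - 2); x^2 - 3*x - 2 = 0 has no rational roots; quadratic formula: x = (3 ± √17)/2.
  ⇒ x = 3/2 - sqrt(17)/2 ≈ -0.5616, 3/2 + sqrt(17)/2 ≈ 3.5616

f''(x) = 2*(-2*x^2 + 8*x + 1)*exp(-2*x)
Second-derivative test at each critical point:
  f''(-0.5616) = -25.3520 < 0 → local maximum
  f''(3.5616) = 0.0066 > 0 → local minimum

Critical points: x = 3/2 - sqrt(17)/2 ≈ -0.5616 (local maximum); x = 3/2 + sqrt(17)/2 ≈ 3.5616 (local minimum)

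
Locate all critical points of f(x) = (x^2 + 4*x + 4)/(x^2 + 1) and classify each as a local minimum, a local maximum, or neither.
f'(x) = 2*(-2*x^2 - 3*x + 2)/(x^4 + 2*x^2 + 1)

Solve f'(x) = 0:
  f'(x) = -2*(x + 2)*(2*x - 1)/(x^2 + 1)^2; the denominator is positive wherever f is defined, so f'(x) = 0 ⇔ -4*x^2 - 6*x + 4 = 0.
  Factor: -4*x^2 - 6*x + 4 = -2*(x + 2)*(2*x - 1) = 0.
  ⇒ x = -2, 1/2

f''(x) = 2*(4*x^3 + 9*x^2 - 12*x - 3)/(x^6 + 3*x^4 + 3*x^2 + 1)
Second-derivative test at each critical point:
  f''(-2) = 2/5 > 0 → local minimum
  f''(1/2) = -32/5 < 0 → local maximum

Critical points: x = -2 (local minimum); x = 1/2 (local maximum)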